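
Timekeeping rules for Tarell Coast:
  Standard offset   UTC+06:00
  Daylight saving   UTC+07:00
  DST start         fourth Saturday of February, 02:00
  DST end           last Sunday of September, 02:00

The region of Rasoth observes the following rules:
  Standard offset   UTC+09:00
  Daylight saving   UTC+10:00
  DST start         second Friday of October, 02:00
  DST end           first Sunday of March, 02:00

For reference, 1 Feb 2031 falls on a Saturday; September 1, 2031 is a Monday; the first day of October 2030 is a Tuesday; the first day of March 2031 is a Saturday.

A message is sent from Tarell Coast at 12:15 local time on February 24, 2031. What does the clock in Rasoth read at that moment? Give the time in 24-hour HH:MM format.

15:15

1 February 2031 is a Saturday, so the first Saturday is February 1 and the fourth is February 22.
1 September 2031 is a Monday, so Sundays fall on 7, 14, 21, 28; the last is September 28.
February 24, 2031 lies within the daylight-saving period (22 February – 28 September), so Tarell Coast is on daylight time, UTC+07:00.
12:15 Tarell Coast − 7h = 05:15 UTC.
1 October 2030 is a Tuesday, so the first Friday is October 4 and the second is October 11.
1 March 2031 is a Saturday, so the first Sunday is March 2.
At the standard offset (UTC+09:00), 05:15 UTC + 9h = 14:15 Rasoth standard time.
The standard-time date in Rasoth, February 24, 2031, lies within the daylight-saving period (11 October 2030 – 2 March 2031), so Rasoth is on daylight time, UTC+10:00.
05:15 UTC + 10h = 15:15 Rasoth.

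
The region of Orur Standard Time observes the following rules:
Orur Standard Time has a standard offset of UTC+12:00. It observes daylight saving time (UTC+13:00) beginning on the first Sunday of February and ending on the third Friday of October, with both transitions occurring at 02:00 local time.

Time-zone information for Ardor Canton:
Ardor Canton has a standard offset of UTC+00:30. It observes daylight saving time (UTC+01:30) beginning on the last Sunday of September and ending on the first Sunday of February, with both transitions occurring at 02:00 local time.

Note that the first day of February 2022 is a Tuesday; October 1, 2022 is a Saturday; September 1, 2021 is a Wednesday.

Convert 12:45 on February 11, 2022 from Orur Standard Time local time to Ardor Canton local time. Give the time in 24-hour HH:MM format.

1 February 2022 is a Tuesday, so the first Sunday is February 6.
1 October 2022 is a Saturday, so the first Friday is October 7 and the third is October 21.
Daylight saving runs 6 February – 21 October; February 11, 2022 is inside that window, so Orur Standard Time is at UTC+13:00.
12:45 Orur Standard Time − 13h = 23:45 UTC (rolling into the previous day, 10 February 2022).
1 September 2021 is a Wednesday, so Sundays fall on 5, 12, 19, 26; the last is September 26.
1 February 2022 is a Tuesday, so the first Sunday is February 6.
At the standard offset (UTC+00:30), 23:45 UTC + 0h30m = 00:15 Ardor Canton standard time (rolling into the next day, 11 February 2022).
Daylight saving runs 26 September 2021 – 6 February 2022; the standard-time date in Ardor Canton, February 11, 2022, is outside that window, so Ardor Canton is on standard time at UTC+00:30.
23:45 UTC + 0h30m = 00:15 Ardor Canton (rolling into the next day, 11 February 2022).

00:15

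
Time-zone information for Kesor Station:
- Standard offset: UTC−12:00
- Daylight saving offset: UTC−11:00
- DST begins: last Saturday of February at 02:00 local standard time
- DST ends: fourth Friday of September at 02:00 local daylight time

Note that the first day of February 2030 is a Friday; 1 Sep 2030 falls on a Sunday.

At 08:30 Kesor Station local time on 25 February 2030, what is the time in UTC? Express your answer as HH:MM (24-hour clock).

19:30

1 February 2030 is a Friday, so Saturdays fall on 2, 9, 16, 23; the last is February 23.
1 September 2030 is a Sunday, so the first Friday is September 6 and the fourth is September 27.
25 February 2030 lies within the daylight-saving period (23 February – 27 September), so Kesor Station is on daylight time, UTC−11:00.
08:30 local + 11h = 19:30 UTC.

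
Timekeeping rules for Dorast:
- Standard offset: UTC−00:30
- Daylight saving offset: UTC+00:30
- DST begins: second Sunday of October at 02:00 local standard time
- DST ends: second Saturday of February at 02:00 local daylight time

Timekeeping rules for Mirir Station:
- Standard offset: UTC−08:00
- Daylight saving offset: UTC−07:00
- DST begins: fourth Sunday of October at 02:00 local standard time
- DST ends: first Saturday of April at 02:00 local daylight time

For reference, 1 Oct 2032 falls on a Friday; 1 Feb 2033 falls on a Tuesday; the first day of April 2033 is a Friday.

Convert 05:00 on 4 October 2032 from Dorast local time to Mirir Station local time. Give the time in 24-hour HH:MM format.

1 October 2032 is a Friday, so the first Sunday is October 3 and the second is October 10.
1 February 2033 is a Tuesday, so the first Saturday is February 5 and the second is February 12.
4 October 2032 does not fall between 10 October 2032 and 12 February 2033, so daylight saving is not in effect and Dorast is at UTC−00:30.
05:00 Dorast + 0h30m = 05:30 UTC.
1 October 2032 is a Friday, so the first Sunday is October 3 and the fourth is October 24.
1 April 2033 is a Friday, so the first Saturday is April 2.
At the standard offset (UTC−08:00), 05:30 UTC − 8h = 21:30 Mirir Station standard time (rolling into the previous day, 3 October 2032).
Daylight saving runs 24 October 2032 – 2 April 2033; the standard-time date in Mirir Station, 3 October 2032, is outside that window, so Mirir Station is on standard time at UTC−08:00.
05:30 UTC − 8h = 21:30 Mirir Station (rolling into the previous day, 3 October 2032).

21:30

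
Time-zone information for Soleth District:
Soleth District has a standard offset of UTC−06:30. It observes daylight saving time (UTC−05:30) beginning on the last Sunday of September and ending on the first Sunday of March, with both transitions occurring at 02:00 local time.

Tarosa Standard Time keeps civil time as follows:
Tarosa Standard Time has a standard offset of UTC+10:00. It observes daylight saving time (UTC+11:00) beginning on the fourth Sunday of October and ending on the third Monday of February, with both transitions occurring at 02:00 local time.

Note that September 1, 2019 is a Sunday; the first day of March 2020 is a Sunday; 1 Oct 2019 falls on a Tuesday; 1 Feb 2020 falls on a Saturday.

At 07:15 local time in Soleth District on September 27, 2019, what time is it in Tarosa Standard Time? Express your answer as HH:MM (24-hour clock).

23:45

1 September 2019 is a Sunday, so Sundays fall on 1, 8, 15, 22, 29; the last is September 29.
1 March 2020 is a Sunday, so the first Sunday is March 1.
Daylight saving runs 29 September 2019 – 1 March 2020; September 27, 2019 is outside that window, so Soleth District is on standard time at UTC−06:30.
07:15 Soleth District + 6h30m = 13:45 UTC.
1 October 2019 is a Tuesday, so the first Sunday is October 6 and the fourth is October 27.
1 February 2020 is a Saturday, so the first Monday is February 3 and the third is February 17.
At the standard offset (UTC+10:00), 13:45 UTC + 10h = 23:45 Tarosa Standard Time standard time.
The standard-time date in Tarosa Standard Time, September 27, 2019, is outside the daylight-saving period (27 October 2019 – 17 February 2020), so Tarosa Standard Time is on standard time, UTC+10:00.
13:45 UTC + 10h = 23:45 Tarosa Standard Time.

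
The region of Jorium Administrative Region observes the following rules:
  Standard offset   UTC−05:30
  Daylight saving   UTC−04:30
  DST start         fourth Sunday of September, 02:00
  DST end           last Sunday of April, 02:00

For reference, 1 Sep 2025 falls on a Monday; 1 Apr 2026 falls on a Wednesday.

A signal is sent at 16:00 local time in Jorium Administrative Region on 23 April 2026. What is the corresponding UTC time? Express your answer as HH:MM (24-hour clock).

20:30

1 September 2025 is a Monday, so the first Sunday is September 7 and the fourth is September 28.
1 April 2026 is a Wednesday, so Sundays fall on 5, 12, 19, 26; the last is April 26.
23 April 2026 falls between 28 September 2025 and 26 April 2026, so daylight saving is in effect and Jorium Administrative Region is at UTC−04:30.
16:00 local + 4h30m = 20:30 UTC.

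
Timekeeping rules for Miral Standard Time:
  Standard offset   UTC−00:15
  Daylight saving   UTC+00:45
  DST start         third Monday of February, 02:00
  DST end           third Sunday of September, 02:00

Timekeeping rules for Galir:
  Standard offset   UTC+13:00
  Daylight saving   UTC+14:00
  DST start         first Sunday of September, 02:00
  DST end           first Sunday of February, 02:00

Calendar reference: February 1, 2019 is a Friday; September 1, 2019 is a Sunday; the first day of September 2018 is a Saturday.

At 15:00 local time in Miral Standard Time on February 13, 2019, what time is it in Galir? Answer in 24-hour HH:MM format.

1 February 2019 is a Friday, so the first Monday is February 4 and the third is February 18.
1 September 2019 is a Sunday, so the first Sunday is September 1 and the third is September 15.
Daylight saving runs 18 February – 15 September; February 13, 2019 is outside that window, so Miral Standard Time is on standard time at UTC−00:15.
15:00 Miral Standard Time + 0h15m = 15:15 UTC.
1 September 2018 is a Saturday, so the first Sunday is September 2.
1 February 2019 is a Friday, so the first Sunday is February 3.
At the standard offset (UTC+13:00), 15:15 UTC + 13h = 04:15 Galir standard time (rolling into the next day, 14 February 2019).
Daylight saving runs 2 September 2018 – 3 February 2019; the standard-time date in Galir, February 14, 2019, is outside that window, so Galir is on standard time at UTC+13:00.
15:15 UTC + 13h = 04:15 Galir (rolling into the next day, 14 February 2019).

04:15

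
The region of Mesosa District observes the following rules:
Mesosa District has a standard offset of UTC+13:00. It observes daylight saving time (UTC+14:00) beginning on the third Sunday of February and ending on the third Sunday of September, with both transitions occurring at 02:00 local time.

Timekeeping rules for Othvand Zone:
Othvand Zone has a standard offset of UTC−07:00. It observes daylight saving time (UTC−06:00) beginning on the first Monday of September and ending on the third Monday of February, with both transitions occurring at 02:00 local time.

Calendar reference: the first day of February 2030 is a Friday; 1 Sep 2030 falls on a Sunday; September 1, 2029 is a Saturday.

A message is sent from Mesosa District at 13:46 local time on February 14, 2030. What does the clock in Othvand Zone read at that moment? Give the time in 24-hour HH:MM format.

1 February 2030 is a Friday, so the first Sunday is February 3 and the third is February 17.
1 September 2030 is a Sunday, so the first Sunday is September 1 and the third is September 15.
February 14, 2030 is outside the daylight-saving period (17 February – 15 September), so Mesosa District is on standard time, UTC+13:00.
13:46 Mesosa District − 13h = 00:46 UTC.
1 September 2029 is a Saturday, so the first Monday is September 3.
1 February 2030 is a Friday, so the first Monday is February 4 and the third is February 18.
At the standard offset (UTC−07:00), 00:46 UTC − 7h = 17:46 Othvand Zone standard time (rolling into the previous day, 13 February 2030).
The standard-time date in Othvand Zone, February 13, 2030, falls between 3 September 2029 and 18 February 2030, so daylight saving is in effect and Othvand Zone is at UTC−06:00.
00:46 UTC − 6h = 18:46 Othvand Zone (rolling into the previous day, 13 February 2030).

18:46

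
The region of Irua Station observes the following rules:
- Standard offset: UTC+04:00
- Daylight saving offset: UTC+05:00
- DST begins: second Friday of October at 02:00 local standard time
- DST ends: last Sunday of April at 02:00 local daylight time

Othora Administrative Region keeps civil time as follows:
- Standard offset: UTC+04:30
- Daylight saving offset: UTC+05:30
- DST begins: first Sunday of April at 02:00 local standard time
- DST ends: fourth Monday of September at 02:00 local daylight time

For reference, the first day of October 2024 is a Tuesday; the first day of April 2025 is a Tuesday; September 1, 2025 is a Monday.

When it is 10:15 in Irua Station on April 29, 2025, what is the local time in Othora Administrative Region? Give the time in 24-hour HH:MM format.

1 October 2024 is a Tuesday, so the first Friday is October 4 and the second is October 11.
1 April 2025 is a Tuesday, so Sundays fall on 6, 13, 20, 27; the last is April 27.
Daylight saving runs 11 October 2024 – 27 April 2025; April 29, 2025 is outside that window, so Irua Station is on standard time at UTC+04:00.
10:15 Irua Station − 4h = 06:15 UTC.
1 April 2025 is a Tuesday, so the first Sunday is April 6.
1 September 2025 is a Monday, so the first Monday is September 1 and the fourth is September 22.
At the standard offset (UTC+04:30), 06:15 UTC + 4h30m = 10:45 Othora Administrative Region standard time.
The standard-time date in Othora Administrative Region, April 29, 2025, lies within the daylight-saving period (6 April – 22 September), so Othora Administrative Region is on daylight time, UTC+05:30.
06:15 UTC + 5h30m = 11:45 Othora Administrative Region.

11:45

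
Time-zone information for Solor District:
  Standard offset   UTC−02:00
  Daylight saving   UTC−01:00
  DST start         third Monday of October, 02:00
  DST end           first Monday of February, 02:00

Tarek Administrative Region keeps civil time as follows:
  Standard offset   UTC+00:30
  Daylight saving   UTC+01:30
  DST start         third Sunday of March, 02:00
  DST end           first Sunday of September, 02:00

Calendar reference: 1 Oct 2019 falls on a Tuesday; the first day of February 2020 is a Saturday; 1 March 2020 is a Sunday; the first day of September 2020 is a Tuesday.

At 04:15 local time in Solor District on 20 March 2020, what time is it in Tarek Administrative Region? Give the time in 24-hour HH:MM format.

1 October 2019 is a Tuesday, so the first Monday is October 7 and the third is October 21.
1 February 2020 is a Saturday, so the first Monday is February 3.
20 March 2020 does not fall between 21 October 2019 and 3 February 2020, so daylight saving is not in effect and Solor District is at UTC−02:00.
04:15 Solor District + 2h = 06:15 UTC.
1 March 2020 is a Sunday, so the first Sunday is March 1 and the third is March 15.
1 September 2020 is a Tuesday, so the first Sunday is September 6.
At the standard offset (UTC+00:30), 06:15 UTC + 0h30m = 06:45 Tarek Administrative Region standard time.
Daylight saving runs 15 March – 6 September; the standard-time date in Tarek Administrative Region, 20 March 2020, is inside that window, so Tarek Administrative Region is at UTC+01:30.
06:15 UTC + 1h30m = 07:45 Tarek Administrative Region.

07:45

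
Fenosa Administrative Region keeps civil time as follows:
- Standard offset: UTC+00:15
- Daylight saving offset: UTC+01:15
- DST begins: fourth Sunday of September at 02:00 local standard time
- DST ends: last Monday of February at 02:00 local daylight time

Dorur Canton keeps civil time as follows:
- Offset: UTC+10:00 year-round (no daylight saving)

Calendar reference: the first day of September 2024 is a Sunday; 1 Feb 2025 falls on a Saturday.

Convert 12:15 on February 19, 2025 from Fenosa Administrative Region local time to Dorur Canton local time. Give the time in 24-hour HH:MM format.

21:00

1 September 2024 is a Sunday, so the first Sunday is September 1 and the fourth is September 22.
1 February 2025 is a Saturday, so Mondays fall on 3, 10, 17, 24; the last is February 24.
February 19, 2025 lies within the daylight-saving period (22 September 2024 – 24 February 2025), so Fenosa Administrative Region is on daylight time, UTC+01:15.
12:15 Fenosa Administrative Region − 1h15m = 11:00 UTC.
Dorur Canton stays on UTC+10:00 all year.
11:00 UTC + 10h = 21:00 Dorur Canton.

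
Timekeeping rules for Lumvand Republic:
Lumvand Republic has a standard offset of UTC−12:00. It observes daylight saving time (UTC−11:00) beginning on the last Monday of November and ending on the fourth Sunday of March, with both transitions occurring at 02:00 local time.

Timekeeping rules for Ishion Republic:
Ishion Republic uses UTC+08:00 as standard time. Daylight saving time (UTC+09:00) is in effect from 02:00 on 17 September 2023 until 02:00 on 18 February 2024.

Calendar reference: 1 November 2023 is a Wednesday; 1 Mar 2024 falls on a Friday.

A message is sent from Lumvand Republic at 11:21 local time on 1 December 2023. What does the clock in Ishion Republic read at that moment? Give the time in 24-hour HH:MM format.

07:21

1 November 2023 is a Wednesday, so Mondays fall on 6, 13, 20, 27; the last is November 27.
1 March 2024 is a Friday, so the first Sunday is March 3 and the fourth is March 24.
1 December 2023 lies within the daylight-saving period (27 November 2023 – 24 March 2024), so Lumvand Republic is on daylight time, UTC−11:00.
11:21 Lumvand Republic + 11h = 22:21 UTC.
At the standard offset (UTC+08:00), 22:21 UTC + 8h = 06:21 Ishion Republic standard time (rolling into the next day, 2 December 2023).
Daylight saving runs 17 September 2023 – 18 February 2024; the standard-time date in Ishion Republic, 2 December 2023, is inside that window, so Ishion Republic is at UTC+09:00.
22:21 UTC + 9h = 07:21 Ishion Republic (rolling into the next day, 2 December 2023).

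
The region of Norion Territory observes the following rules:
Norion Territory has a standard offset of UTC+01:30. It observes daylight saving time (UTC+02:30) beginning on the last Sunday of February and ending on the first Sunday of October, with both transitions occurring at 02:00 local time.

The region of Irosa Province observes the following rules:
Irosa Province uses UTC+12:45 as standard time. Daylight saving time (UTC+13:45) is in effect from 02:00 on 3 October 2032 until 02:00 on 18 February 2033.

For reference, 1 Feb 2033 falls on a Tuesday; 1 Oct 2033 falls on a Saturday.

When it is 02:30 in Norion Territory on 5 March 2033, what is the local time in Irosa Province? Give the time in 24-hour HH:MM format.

1 February 2033 is a Tuesday, so Sundays fall on 6, 13, 20, 27; the last is February 27.
1 October 2033 is a Saturday, so the first Sunday is October 2.
5 March 2033 falls between 27 February and 2 October, so daylight saving is in effect and Norion Territory is at UTC+02:30.
02:30 Norion Territory − 2h30m = 00:00 UTC.
At the standard offset (UTC+12:45), 00:00 UTC + 12h45m = 12:45 Irosa Province standard time.
The standard-time date in Irosa Province, 5 March 2033, is outside the daylight-saving period (3 October 2032 – 18 February 2033), so Irosa Province is on standard time, UTC+12:45.
00:00 UTC + 12h45m = 12:45 Irosa Province.

12:45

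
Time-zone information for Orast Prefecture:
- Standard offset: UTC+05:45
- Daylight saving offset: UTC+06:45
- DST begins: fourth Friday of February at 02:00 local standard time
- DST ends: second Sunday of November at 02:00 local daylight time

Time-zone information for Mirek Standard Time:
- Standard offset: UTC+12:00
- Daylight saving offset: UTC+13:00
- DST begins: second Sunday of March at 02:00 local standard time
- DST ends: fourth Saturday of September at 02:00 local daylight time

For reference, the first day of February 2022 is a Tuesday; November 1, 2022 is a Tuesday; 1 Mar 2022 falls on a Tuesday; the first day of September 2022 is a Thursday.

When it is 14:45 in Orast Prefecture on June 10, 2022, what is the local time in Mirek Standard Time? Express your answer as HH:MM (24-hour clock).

1 February 2022 is a Tuesday, so the first Friday is February 4 and the fourth is February 25.
1 November 2022 is a Tuesday, so the first Sunday is November 6 and the second is November 13.
June 10, 2022 falls between 25 February and 13 November, so daylight saving is in effect and Orast Prefecture is at UTC+06:45.
14:45 Orast Prefecture − 6h45m = 08:00 UTC.
1 March 2022 is a Tuesday, so the first Sunday is March 6 and the second is March 13.
1 September 2022 is a Thursday, so the first Saturday is September 3 and the fourth is September 24.
At the standard offset (UTC+12:00), 08:00 UTC + 12h = 20:00 Mirek Standard Time standard time.
The standard-time date in Mirek Standard Time, June 10, 2022, falls between 13 March and 24 September, so daylight saving is in effect and Mirek Standard Time is at UTC+13:00.
08:00 UTC + 13h = 21:00 Mirek Standard Time.

21:00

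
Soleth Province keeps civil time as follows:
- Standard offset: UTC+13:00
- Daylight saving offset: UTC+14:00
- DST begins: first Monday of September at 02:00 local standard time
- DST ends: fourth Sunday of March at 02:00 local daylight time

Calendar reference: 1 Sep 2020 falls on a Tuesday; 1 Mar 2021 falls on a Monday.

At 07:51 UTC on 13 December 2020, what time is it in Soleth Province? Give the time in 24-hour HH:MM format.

21:51

1 September 2020 is a Tuesday, so the first Monday is September 7.
1 March 2021 is a Monday, so the first Sunday is March 7 and the fourth is March 28.
At the standard offset (UTC+13:00), 07:51 UTC + 13h = 20:51 Soleth Province standard time.
The standard-time date in Soleth Province, 13 December 2020, falls between 7 September 2020 and 28 March 2021, so daylight saving is in effect and Soleth Province is at UTC+14:00.
07:51 UTC + 14h = 21:51 local.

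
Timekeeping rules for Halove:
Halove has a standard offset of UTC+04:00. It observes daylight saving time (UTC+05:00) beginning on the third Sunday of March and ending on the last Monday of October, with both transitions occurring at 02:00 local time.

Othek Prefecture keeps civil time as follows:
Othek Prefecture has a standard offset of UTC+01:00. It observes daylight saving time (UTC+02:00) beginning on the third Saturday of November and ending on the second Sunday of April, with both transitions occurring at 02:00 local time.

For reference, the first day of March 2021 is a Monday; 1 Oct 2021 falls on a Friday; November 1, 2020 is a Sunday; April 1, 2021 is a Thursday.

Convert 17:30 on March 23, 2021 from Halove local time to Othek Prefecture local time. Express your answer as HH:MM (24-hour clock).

1 March 2021 is a Monday, so the first Sunday is March 7 and the third is March 21.
1 October 2021 is a Friday, so Mondays fall on 4, 11, 18, 25; the last is October 25.
March 23, 2021 falls between 21 March and 25 October, so daylight saving is in effect and Halove is at UTC+05:00.
17:30 Halove − 5h = 12:30 UTC.
1 November 2020 is a Sunday, so the first Saturday is November 7 and the third is November 21.
1 April 2021 is a Thursday, so the first Sunday is April 4 and the second is April 11.
At the standard offset (UTC+01:00), 12:30 UTC + 1h = 13:30 Othek Prefecture standard time.
The standard-time date in Othek Prefecture, March 23, 2021, falls between 21 November 2020 and 11 April 2021, so daylight saving is in effect and Othek Prefecture is at UTC+02:00.
12:30 UTC + 2h = 14:30 Othek Prefecture.

14:30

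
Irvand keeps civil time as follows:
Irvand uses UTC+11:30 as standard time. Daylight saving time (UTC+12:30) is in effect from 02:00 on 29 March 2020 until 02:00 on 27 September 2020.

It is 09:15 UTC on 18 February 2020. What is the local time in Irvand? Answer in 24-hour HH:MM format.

20:45

At the standard offset (UTC+11:30), 09:15 UTC + 11h30m = 20:45 Irvand standard time.
The standard-time date in Irvand, 18 February 2020, is outside the daylight-saving period (29 March – 27 September), so Irvand is on standard time, UTC+11:30.
09:15 UTC + 11h30m = 20:45 local.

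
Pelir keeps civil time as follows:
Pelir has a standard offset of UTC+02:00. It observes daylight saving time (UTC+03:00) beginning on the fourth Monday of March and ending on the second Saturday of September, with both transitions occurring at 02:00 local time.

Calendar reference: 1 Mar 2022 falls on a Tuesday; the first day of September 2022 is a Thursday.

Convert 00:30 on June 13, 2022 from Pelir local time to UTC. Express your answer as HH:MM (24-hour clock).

1 March 2022 is a Tuesday, so the first Monday is March 7 and the fourth is March 28.
1 September 2022 is a Thursday, so the first Saturday is September 3 and the second is September 10.
June 13, 2022 falls between 28 March and 10 September, so daylight saving is in effect and Pelir is at UTC+03:00.
00:30 local − 3h = 21:30 UTC (rolling into the previous day, 12 June 2022).

21:30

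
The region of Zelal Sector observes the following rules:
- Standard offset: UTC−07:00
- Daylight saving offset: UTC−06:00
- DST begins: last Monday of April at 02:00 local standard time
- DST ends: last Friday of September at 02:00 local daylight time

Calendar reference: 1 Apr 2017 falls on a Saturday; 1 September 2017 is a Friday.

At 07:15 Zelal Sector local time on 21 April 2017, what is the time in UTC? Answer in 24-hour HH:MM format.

1 April 2017 is a Saturday, so Mondays fall on 3, 10, 17, 24; the last is April 24.
1 September 2017 is a Friday, so Fridays fall on 1, 8, 15, 22, 29; the last is September 29.
21 April 2017 is outside the daylight-saving period (24 April – 29 September), so Zelal Sector is on standard time, UTC−07:00.
07:15 local + 7h = 14:15 UTC.

14:15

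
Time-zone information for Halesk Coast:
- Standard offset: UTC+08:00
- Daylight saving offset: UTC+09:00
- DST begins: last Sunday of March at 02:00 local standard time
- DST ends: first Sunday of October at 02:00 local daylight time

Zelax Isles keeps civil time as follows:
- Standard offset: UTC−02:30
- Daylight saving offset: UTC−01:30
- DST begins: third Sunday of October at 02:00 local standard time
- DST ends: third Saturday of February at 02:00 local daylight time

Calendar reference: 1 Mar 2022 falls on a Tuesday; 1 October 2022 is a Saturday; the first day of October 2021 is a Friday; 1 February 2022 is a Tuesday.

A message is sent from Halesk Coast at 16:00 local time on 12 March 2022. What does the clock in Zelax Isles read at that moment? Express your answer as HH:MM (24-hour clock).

1 March 2022 is a Tuesday, so Sundays fall on 6, 13, 20, 27; the last is March 27.
1 October 2022 is a Saturday, so the first Sunday is October 2.
12 March 2022 does not fall between 27 March and 2 October, so daylight saving is not in effect and Halesk Coast is at UTC+08:00.
16:00 Halesk Coast − 8h = 08:00 UTC.
1 October 2021 is a Friday, so the first Sunday is October 3 and the third is October 17.
1 February 2022 is a Tuesday, so the first Saturday is February 5 and the third is February 19.
At the standard offset (UTC−02:30), 08:00 UTC − 2h30m = 05:30 Zelax Isles standard time.
Daylight saving runs 17 October 2021 – 19 February 2022; the standard-time date in Zelax Isles, 12 March 2022, is outside that window, so Zelax Isles is on standard time at UTC−02:30.
08:00 UTC − 2h30m = 05:30 Zelax Isles.

05:30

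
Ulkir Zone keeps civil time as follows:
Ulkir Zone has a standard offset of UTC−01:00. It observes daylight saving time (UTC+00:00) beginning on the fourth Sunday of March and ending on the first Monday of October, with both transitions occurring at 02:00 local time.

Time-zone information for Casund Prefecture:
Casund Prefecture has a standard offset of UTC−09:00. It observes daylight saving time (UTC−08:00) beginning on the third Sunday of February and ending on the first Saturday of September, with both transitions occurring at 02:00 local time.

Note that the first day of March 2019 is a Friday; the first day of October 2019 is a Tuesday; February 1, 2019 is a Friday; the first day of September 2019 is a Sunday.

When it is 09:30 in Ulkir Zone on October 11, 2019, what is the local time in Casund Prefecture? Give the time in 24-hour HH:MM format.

1 March 2019 is a Friday, so the first Sunday is March 3 and the fourth is March 24.
1 October 2019 is a Tuesday, so the first Monday is October 7.
October 11, 2019 is outside the daylight-saving period (24 March – 7 October), so Ulkir Zone is on standard time, UTC−01:00.
09:30 Ulkir Zone + 1h = 10:30 UTC.
1 February 2019 is a Friday, so the first Sunday is February 3 and the third is February 17.
1 September 2019 is a Sunday, so the first Saturday is September 7.
At the standard offset (UTC−09:00), 10:30 UTC − 9h = 01:30 Casund Prefecture standard time.
The standard-time date in Casund Prefecture, October 11, 2019, is outside the daylight-saving period (17 February – 7 September), so Casund Prefecture is on standard time, UTC−09:00.
10:30 UTC − 9h = 01:30 Casund Prefecture.

01:30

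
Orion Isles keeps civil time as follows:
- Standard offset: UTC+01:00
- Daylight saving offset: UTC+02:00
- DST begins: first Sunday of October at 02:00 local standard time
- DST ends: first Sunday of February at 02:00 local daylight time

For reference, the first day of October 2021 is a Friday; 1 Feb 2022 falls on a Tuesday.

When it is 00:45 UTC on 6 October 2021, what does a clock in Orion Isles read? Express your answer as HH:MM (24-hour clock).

1 October 2021 is a Friday, so the first Sunday is October 3.
1 February 2022 is a Tuesday, so the first Sunday is February 6.
At the standard offset (UTC+01:00), 00:45 UTC + 1h = 01:45 Orion Isles standard time.
The standard-time date in Orion Isles, 6 October 2021, falls between 3 October 2021 and 6 February 2022, so daylight saving is in effect and Orion Isles is at UTC+02:00.
00:45 UTC + 2h = 02:45 local.

02:45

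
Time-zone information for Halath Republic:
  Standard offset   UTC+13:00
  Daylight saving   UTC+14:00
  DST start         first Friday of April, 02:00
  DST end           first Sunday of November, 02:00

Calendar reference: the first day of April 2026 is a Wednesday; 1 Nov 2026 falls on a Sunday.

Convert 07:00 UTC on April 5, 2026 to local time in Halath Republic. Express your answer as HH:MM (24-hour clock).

21:00

1 April 2026 is a Wednesday, so the first Friday is April 3.
1 November 2026 is a Sunday, so the first Sunday is November 1.
At the standard offset (UTC+13:00), 07:00 UTC + 13h = 20:00 Halath Republic standard time.
Daylight saving runs 3 April – 1 November; the standard-time date in Halath Republic, April 5, 2026, is inside that window, so Halath Republic is at UTC+14:00.
07:00 UTC + 14h = 21:00 local.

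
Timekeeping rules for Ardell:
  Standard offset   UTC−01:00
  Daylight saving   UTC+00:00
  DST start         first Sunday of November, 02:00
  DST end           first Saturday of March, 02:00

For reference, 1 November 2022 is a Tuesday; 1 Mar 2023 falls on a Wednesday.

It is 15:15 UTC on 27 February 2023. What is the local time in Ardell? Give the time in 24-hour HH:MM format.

1 November 2022 is a Tuesday, so the first Sunday is November 6.
1 March 2023 is a Wednesday, so the first Saturday is March 4.
At the standard offset (UTC−01:00), 15:15 UTC − 1h = 14:15 Ardell standard time.
The standard-time date in Ardell, 27 February 2023, lies within the daylight-saving period (6 November 2022 – 4 March 2023), so Ardell is on daylight time, UTC+00:00.
15:15 UTC + 0h = 15:15 local.

15:15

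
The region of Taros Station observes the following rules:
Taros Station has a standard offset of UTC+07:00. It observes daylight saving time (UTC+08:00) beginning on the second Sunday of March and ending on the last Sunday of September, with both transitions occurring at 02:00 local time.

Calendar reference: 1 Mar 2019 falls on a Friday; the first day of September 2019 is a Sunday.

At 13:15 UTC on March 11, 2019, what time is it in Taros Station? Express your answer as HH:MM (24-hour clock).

21:15

1 March 2019 is a Friday, so the first Sunday is March 3 and the second is March 10.
1 September 2019 is a Sunday, so Sundays fall on 1, 8, 15, 22, 29; the last is September 29.
At the standard offset (UTC+07:00), 13:15 UTC + 7h = 20:15 Taros Station standard time.
The standard-time date in Taros Station, March 11, 2019, lies within the daylight-saving period (10 March – 29 September), so Taros Station is on daylight time, UTC+08:00.
13:15 UTC + 8h = 21:15 local.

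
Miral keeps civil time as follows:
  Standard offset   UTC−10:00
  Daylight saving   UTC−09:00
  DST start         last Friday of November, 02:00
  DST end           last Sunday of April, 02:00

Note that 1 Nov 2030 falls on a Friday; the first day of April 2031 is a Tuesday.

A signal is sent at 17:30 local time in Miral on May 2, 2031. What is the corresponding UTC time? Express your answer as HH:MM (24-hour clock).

03:30

1 November 2030 is a Friday, so Fridays fall on 1, 8, 15, 22, 29; the last is November 29.
1 April 2031 is a Tuesday, so Sundays fall on 6, 13, 20, 27; the last is April 27.
Daylight saving runs 29 November 2030 – 27 April 2031; May 2, 2031 is outside that window, so Miral is on standard time at UTC−10:00.
17:30 local + 10h = 03:30 UTC (rolling into the next day, 3 May 2031).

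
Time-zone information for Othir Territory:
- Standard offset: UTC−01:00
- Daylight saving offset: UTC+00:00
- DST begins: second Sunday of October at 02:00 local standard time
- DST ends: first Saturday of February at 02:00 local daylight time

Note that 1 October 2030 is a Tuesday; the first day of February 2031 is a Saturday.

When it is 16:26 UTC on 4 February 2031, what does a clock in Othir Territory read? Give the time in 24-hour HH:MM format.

1 October 2030 is a Tuesday, so the first Sunday is October 6 and the second is October 13.
1 February 2031 is a Saturday, so the first Saturday is February 1.
At the standard offset (UTC−01:00), 16:26 UTC − 1h = 15:26 Othir Territory standard time.
The standard-time date in Othir Territory, 4 February 2031, is outside the daylight-saving period (13 October 2030 – 1 February 2031), so Othir Territory is on standard time, UTC−01:00.
16:26 UTC − 1h = 15:26 local.

15:26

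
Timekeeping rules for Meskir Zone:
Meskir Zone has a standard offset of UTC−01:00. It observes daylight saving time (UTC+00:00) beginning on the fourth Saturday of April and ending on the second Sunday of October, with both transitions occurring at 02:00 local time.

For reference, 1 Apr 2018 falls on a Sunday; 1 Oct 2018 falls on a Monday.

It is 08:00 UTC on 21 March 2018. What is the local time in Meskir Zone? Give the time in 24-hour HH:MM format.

1 April 2018 is a Sunday, so the first Saturday is April 7 and the fourth is April 28.
1 October 2018 is a Monday, so the first Sunday is October 7 and the second is October 14.
At the standard offset (UTC−01:00), 08:00 UTC − 1h = 07:00 Meskir Zone standard time.
The standard-time date in Meskir Zone, 21 March 2018, is outside the daylight-saving period (28 April – 14 October), so Meskir Zone is on standard time, UTC−01:00.
08:00 UTC − 1h = 07:00 local.

07:00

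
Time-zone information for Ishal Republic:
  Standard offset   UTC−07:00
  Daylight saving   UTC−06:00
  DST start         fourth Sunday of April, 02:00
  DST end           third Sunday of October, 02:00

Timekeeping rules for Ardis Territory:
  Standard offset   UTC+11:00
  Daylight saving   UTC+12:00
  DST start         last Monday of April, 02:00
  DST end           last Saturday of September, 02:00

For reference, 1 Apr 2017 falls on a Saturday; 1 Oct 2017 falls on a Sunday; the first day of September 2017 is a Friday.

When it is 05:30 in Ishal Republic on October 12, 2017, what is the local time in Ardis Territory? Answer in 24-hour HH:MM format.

22:30

1 April 2017 is a Saturday, so the first Sunday is April 2 and the fourth is April 23.
1 October 2017 is a Sunday, so the first Sunday is October 1 and the third is October 15.
October 12, 2017 lies within the daylight-saving period (23 April – 15 October), so Ishal Republic is on daylight time, UTC−06:00.
05:30 Ishal Republic + 6h = 11:30 UTC.
1 April 2017 is a Saturday, so Mondays fall on 3, 10, 17, 24; the last is April 24.
1 September 2017 is a Friday, so Saturdays fall on 2, 9, 16, 23, 30; the last is September 30.
At the standard offset (UTC+11:00), 11:30 UTC + 11h = 22:30 Ardis Territory standard time.
The standard-time date in Ardis Territory, October 12, 2017, is outside the daylight-saving period (24 April – 30 September), so Ardis Territory is on standard time, UTC+11:00.
11:30 UTC + 11h = 22:30 Ardis Territory.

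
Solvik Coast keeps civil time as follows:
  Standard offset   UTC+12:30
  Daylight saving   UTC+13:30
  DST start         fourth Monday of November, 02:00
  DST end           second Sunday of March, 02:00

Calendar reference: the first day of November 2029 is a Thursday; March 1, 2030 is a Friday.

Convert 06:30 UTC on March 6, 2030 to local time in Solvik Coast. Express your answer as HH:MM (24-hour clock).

20:00

1 November 2029 is a Thursday, so the first Monday is November 5 and the fourth is November 26.
1 March 2030 is a Friday, so the first Sunday is March 3 and the second is March 10.
At the standard offset (UTC+12:30), 06:30 UTC + 12h30m = 19:00 Solvik Coast standard time.
The standard-time date in Solvik Coast, March 6, 2030, lies within the daylight-saving period (26 November 2029 – 10 March 2030), so Solvik Coast is on daylight time, UTC+13:30.
06:30 UTC + 13h30m = 20:00 local.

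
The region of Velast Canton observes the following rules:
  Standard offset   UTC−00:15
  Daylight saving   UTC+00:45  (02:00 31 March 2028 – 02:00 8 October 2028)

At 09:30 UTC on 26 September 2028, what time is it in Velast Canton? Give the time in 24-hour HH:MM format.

At the standard offset (UTC−00:15), 09:30 UTC − 0h15m = 09:15 Velast Canton standard time.
The standard-time date in Velast Canton, 26 September 2028, lies within the daylight-saving period (31 March – 8 October), so Velast Canton is on daylight time, UTC+00:45.
09:30 UTC + 0h45m = 10:15 local.

10:15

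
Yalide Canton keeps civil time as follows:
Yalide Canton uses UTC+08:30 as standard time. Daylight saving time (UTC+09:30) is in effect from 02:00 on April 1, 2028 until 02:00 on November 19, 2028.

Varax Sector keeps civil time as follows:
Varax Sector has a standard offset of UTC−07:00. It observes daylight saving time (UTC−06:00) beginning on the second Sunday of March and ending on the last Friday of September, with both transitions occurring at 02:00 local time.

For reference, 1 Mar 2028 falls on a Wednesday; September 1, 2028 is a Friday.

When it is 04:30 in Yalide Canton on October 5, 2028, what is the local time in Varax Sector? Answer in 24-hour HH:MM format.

October 5, 2028 lies within the daylight-saving period (1 April – 19 November), so Yalide Canton is on daylight time, UTC+09:30.
04:30 Yalide Canton − 9h30m = 19:00 UTC (rolling into the previous day, 4 October 2028).
1 March 2028 is a Wednesday, so the first Sunday is March 5 and the second is March 12.
1 September 2028 is a Friday, so Fridays fall on 1, 8, 15, 22, 29; the last is September 29.
At the standard offset (UTC−07:00), 19:00 UTC − 7h = 12:00 Varax Sector standard time.
The standard-time date in Varax Sector, October 4, 2028, does not fall between 12 March and 29 September, so daylight saving is not in effect and Varax Sector is at UTC−07:00.
19:00 UTC − 7h = 12:00 Varax Sector.

12:00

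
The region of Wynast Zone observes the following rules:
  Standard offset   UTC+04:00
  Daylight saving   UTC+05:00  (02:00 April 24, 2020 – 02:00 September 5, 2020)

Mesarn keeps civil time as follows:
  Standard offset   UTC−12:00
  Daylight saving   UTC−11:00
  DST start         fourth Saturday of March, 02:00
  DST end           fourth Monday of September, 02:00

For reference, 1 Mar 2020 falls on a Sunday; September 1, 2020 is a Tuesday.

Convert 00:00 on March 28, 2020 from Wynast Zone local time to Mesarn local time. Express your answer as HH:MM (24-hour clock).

March 28, 2020 does not fall between 24 April and 5 September, so daylight saving is not in effect and Wynast Zone is at UTC+04:00.
00:00 Wynast Zone − 4h = 20:00 UTC (rolling into the previous day, 27 March 2020).
1 March 2020 is a Sunday, so the first Saturday is March 7 and the fourth is March 28.
1 September 2020 is a Tuesday, so the first Monday is September 7 and the fourth is September 28.
At the standard offset (UTC−12:00), 20:00 UTC − 12h = 08:00 Mesarn standard time.
The standard-time date in Mesarn, March 27, 2020, is outside the daylight-saving period (28 March – 28 September), so Mesarn is on standard time, UTC−12:00.
20:00 UTC − 12h = 08:00 Mesarn.

08:00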